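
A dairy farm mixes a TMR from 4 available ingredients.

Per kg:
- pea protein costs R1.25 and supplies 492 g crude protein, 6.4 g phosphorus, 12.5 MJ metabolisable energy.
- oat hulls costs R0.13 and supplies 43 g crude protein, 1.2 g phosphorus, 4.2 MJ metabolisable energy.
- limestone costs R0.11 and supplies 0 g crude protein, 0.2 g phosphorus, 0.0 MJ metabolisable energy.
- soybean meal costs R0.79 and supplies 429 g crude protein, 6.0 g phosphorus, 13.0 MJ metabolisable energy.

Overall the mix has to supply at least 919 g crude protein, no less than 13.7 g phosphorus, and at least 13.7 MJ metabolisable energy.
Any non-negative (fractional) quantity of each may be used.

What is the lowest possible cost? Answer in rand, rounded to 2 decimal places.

R1.76

Set it up as a linear program. Let x1 = kg of pea protein, x2 = kg of oat hulls, x3 = kg of limestone, x4 = kg of soybean meal.
Minimize 1.25x1 + 0.13x2 + 0.11x3 + 0.79x4 s.t.:
  492x1 + 43x2 + 429x4 ≥ 919   (crude protein)
  6.4x1 + 1.2x2 + 0.2x3 + 6x4 ≥ 13.7   (phosphorus)
  12.5x1 + 4.2x2 + 13x4 ≥ 13.7   (metabolisable energy)
  x1, x2, x3, x4 ≥ 0.
The minimum-cost mix takes nothing from pea protein, limestone — only oat hulls, soybean meal. There the crude protein and phosphorus constraints are tight.
Optimal quantities: oat hulls = 1.415 kg, soybean meal = 2 kg.
Objective = 0.13·1.415 + 0.79·2 = 1.7640.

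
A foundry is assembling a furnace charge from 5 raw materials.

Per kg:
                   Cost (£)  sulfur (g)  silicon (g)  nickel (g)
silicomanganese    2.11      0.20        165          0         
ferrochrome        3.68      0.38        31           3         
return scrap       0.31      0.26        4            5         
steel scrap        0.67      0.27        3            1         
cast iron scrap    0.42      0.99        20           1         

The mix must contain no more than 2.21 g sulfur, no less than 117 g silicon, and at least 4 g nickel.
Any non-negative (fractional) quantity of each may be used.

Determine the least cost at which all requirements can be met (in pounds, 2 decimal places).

£1.70

Let x1 = kg of silicomanganese, x2 = kg of ferrochrome, x3 = kg of return scrap, x4 = kg of steel scrap, x5 = kg of cast iron scrap.
Minimise 2.11x1 + 3.68x2 + 0.31x3 + 0.67x4 + 0.42x5 with:
  0.2x1 + 0.38x2 + 0.26x3 + 0.27x4 + 0.99x5 ≤ 2.21   (sulfur)
  165x1 + 31x2 + 4x3 + 3x4 + 20x5 ≥ 117   (silicon)
  3x2 + 5x3 + 1x4 + 1x5 ≥ 4   (nickel)
  x1, x2, x3, x4, x5 ≥ 0.
The cheapest feasible vertex uses only silicomanganese, return scrap; ferrochrome, steel scrap, cast iron scrap are not used. Binding constraints: silicon and nickel.
So silicomanganese = 0.6897 kg, return scrap = 0.8 kg.
Objective = 2.11·0.6897 + 0.31·0.8 = 1.7033.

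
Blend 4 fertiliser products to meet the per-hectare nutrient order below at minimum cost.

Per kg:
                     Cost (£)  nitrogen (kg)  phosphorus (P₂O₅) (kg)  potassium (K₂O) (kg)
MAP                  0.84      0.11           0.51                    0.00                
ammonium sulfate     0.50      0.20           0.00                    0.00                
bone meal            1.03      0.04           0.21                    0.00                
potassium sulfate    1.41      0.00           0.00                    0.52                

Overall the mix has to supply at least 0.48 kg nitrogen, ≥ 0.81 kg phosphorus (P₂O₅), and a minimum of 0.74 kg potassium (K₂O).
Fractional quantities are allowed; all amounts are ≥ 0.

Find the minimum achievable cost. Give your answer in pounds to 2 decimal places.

£4.10

Set it up as a linear program. Let x1 = kg of MAP, x2 = kg of ammonium sulfate, x3 = kg of bone meal, x4 = kg of potassium sulfate.
Minimize 0.84x1 + 0.5x2 + 1.03x3 + 1.41x4 subject to:
  0.11x1 + 0.2x2 + 0.04x3 ≥ 0.48   (nitrogen)
  0.51x1 + 0.21x3 ≥ 0.81   (phosphorus (P₂O₅))
  0.52x4 ≥ 0.74   (potassium (K₂O))
  x1, x2, x3, x4 ≥ 0.
The cheapest feasible vertex uses only MAP, ammonium sulfate, potassium sulfate; bone meal is not used. There the nitrogen, phosphorus (P₂O₅), potassium (K₂O) constraints are tight.
Optimal quantities: MAP = 1.588 kg, ammonium sulfate = 1.526 kg, potassium sulfate = 1.423 kg.
Total cost: 0.84·1.588 + 0.5·1.526 + 1.41·1.423 = 4.1034.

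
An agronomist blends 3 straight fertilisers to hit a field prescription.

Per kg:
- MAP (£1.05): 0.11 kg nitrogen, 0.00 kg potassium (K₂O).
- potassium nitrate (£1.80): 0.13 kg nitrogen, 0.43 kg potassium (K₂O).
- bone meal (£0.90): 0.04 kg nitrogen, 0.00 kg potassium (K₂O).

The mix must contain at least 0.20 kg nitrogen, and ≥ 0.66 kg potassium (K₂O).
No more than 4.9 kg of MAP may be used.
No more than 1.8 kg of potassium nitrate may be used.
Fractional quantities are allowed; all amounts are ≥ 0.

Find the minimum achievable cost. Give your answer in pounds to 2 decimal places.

£2.77

Let x1 = kg of MAP, x2 = kg of potassium nitrate, x3 = kg of bone meal.
Minimise 1.05x1 + 1.8x2 + 0.9x3 with:
  0.11x1 + 0.13x2 + 0.04x3 ≥ 0.2   (nitrogen)
  0.43x2 ≥ 0.66   (potassium (K₂O))
  x1 ≤ 4.9
  x2 ≤ 1.8
  x1, x2, x3 ≥ 0.
The minimum-cost mix takes nothing from bone meal — only MAP, potassium nitrate. There the nitrogen and potassium (K₂O) constraints are tight.
So MAP = 0.004228 kg, potassium nitrate = 1.535 kg.
Objective = 1.05·0.004228 + 1.8·1.535 = 2.7674.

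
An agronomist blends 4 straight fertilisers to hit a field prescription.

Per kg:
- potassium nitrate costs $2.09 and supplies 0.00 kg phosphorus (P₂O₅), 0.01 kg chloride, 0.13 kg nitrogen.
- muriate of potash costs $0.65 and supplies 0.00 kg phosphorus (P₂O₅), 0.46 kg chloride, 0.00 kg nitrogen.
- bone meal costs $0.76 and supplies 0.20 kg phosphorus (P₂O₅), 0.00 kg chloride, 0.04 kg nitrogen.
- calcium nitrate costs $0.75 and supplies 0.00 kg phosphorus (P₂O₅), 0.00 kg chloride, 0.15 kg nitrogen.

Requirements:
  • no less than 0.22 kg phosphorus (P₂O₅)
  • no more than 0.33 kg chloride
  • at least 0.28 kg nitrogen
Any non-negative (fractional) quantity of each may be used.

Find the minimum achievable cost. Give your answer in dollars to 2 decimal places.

$2.02

Let x1 = kg of potassium nitrate, x2 = kg of muriate of potash, x3 = kg of bone meal, x4 = kg of calcium nitrate.
min 2.09x1 + 0.65x2 + 0.76x3 + 0.75x4 s.t.:
  0.2x3 ≥ 0.22   (phosphorus (P₂O₅))
  0.01x1 + 0.46x2 ≤ 0.33   (chloride)
  0.13x1 + 0.04x3 + 0.15x4 ≥ 0.28   (nitrogen)
  x1, x2, x3, x4 ≥ 0.
At the optimum only bone meal, calcium nitrate are positive (potassium nitrate, muriate of potash = 0). The phosphorus (P₂O₅) and nitrogen requirements are met with equality.
So bone meal = 1.1 kg, calcium nitrate = 1.573 kg.
Hence cost = 0.76·1.1 + 0.75·1.573 = $2.0158.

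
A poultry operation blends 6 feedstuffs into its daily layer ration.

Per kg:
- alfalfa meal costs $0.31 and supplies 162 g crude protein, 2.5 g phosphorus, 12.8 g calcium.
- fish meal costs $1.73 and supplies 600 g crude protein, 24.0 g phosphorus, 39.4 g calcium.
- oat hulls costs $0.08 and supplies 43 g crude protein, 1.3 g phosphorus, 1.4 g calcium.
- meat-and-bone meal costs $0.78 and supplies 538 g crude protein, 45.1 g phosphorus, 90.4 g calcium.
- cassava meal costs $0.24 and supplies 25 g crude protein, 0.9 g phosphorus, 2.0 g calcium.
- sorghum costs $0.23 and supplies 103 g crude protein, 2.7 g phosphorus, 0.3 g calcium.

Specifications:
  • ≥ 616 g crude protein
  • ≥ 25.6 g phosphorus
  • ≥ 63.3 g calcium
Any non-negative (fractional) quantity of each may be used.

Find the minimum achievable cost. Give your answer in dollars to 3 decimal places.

Treat it as an LP. Let x1 = kg of alfalfa meal, x2 = kg of fish meal, x3 = kg of oat hulls, x4 = kg of meat-and-bone meal, x5 = kg of cassava meal, x6 = kg of sorghum.
min 0.31x1 + 1.73x2 + 0.08x3 + 0.78x4 + 0.24x5 + 0.23x6 with:
  162x1 + 600x2 + 43x3 + 538x4 + 25x5 + 103x6 ≥ 616   (crude protein)
  2.5x1 + 24x2 + 1.3x3 + 45.1x4 + 0.9x5 + 2.7x6 ≥ 25.6   (phosphorus)
  12.8x1 + 39.4x2 + 1.4x3 + 90.4x4 + 2x5 + 0.3x6 ≥ 63.3   (calcium)
  x1, x2, x3, x4, x5, x6 ≥ 0.
The cheapest feasible vertex uses only meat-and-bone meal; alfalfa meal, fish meal, oat hulls, cassava meal, sorghum are not used. Binding constraint: crude protein.
Optimal quantities: meat-and-bone meal = 1.145 kg.
Cost = 0.78·1.145 = 0.89310.

$0.893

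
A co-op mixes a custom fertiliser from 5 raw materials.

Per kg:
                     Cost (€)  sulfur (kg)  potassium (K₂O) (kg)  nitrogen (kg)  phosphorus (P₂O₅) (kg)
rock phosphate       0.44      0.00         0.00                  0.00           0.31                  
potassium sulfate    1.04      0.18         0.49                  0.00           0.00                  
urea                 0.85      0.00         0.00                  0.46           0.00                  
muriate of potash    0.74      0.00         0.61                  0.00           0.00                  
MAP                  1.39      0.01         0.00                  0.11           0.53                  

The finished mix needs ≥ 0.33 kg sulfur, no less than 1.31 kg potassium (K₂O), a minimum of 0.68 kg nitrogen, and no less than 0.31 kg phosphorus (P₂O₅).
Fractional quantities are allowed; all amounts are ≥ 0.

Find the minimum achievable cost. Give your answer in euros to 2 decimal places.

Set it up as a linear program. Let x1 = kg of rock phosphate, x2 = kg of potassium sulfate, x3 = kg of urea, x4 = kg of muriate of potash, x5 = kg of MAP.
Minimise 0.44x1 + 1.04x2 + 0.85x3 + 0.74x4 + 1.39x5 with:
  0.18x2 + 0.01x5 ≥ 0.33   (sulfur)
  0.49x2 + 0.61x4 ≥ 1.31   (potassium (K₂O))
  0.46x3 + 0.11x5 ≥ 0.68   (nitrogen)
  0.31x1 + 0.53x5 ≥ 0.31   (phosphorus (P₂O₅))
  x1, x2, x3, x4, x5 ≥ 0.
The cheapest feasible vertex uses only rock phosphate, potassium sulfate, urea, muriate of potash; MAP is not used. There the sulfur, potassium (K₂O), nitrogen, phosphorus (P₂O₅) constraints are tight.
Optimal quantities: rock phosphate = 1 kg, potassium sulfate = 1.833 kg, urea = 1.478 kg, muriate of potash = 0.6749 kg.
Hence cost = 0.44·1 + 1.04·1.833 + 0.85·1.478 + 0.74·0.6749 = €4.1020.

€4.10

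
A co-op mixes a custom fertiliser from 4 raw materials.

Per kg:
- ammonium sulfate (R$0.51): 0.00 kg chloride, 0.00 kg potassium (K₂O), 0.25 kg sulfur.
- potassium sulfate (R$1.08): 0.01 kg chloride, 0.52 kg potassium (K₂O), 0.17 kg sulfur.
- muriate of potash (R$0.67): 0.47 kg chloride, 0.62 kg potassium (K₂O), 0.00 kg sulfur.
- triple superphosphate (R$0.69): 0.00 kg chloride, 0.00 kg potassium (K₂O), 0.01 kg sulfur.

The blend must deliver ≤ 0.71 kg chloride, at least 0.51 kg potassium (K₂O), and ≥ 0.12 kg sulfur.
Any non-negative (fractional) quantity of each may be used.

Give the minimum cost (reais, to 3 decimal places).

R$0.796

Treat it as an LP. Let x1 = kg of ammonium sulfate, x2 = kg of potassium sulfate, x3 = kg of muriate of potash, x4 = kg of triple superphosphate.
Minimize 0.51x1 + 1.08x2 + 0.67x3 + 0.69x4 s.t.:
  0.01x2 + 0.47x3 ≤ 0.71   (chloride)
  0.52x2 + 0.62x3 ≥ 0.51   (potassium (K₂O))
  0.25x1 + 0.17x2 + 0.01x4 ≥ 0.12   (sulfur)
  x1, x2, x3, x4 ≥ 0.
The cheapest feasible vertex uses only ammonium sulfate, muriate of potash; potassium sulfate, triple superphosphate are not used. Binding constraints: potassium (K₂O) and sulfur.
Optimal quantities: ammonium sulfate = 0.48 kg, muriate of potash = 0.8226 kg.
Total cost: 0.51·0.48 + 0.67·0.8226 = 0.79594.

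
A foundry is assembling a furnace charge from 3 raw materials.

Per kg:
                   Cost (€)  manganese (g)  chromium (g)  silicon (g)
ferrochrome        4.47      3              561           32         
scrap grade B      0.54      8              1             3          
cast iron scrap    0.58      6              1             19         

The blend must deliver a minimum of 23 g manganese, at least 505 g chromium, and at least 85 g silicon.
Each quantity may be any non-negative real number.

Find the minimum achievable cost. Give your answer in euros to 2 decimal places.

€5.88

Let x1 = kg of ferrochrome, x2 = kg of scrap grade B, x3 = kg of cast iron scrap.
Minimise 4.47x1 + 0.54x2 + 0.58x3 with:
  3x1 + 8x2 + 6x3 ≥ 23   (manganese)
  561x1 + 1x2 + 1x3 ≥ 505   (chromium)
  32x1 + 3x2 + 19x3 ≥ 85   (silicon)
  x1, x2, x3 ≥ 0.
All 3 inputs are positive at the optimum. There the manganese, chromium, silicon constraints are tight.
That vertex is x1 = 0.8944, x2 = 0.3563, x3 = 2.911.
Cost = 4.47·0.8944 + 0.54·0.3563 + 0.58·2.911 = 5.8788.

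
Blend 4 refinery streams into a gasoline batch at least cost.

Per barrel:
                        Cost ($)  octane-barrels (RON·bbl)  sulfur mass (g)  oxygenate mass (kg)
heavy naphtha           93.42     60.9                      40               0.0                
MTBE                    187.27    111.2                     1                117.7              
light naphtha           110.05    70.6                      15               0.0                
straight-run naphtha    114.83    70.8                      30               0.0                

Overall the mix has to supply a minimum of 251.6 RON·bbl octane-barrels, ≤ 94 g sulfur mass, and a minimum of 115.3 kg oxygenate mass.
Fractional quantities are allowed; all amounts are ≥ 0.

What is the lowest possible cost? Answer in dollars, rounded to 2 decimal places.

Treat it as an LP. Let x1 = barrels of heavy naphtha, x2 = barrels of MTBE, x3 = barrels of light naphtha, x4 = barrels of straight-run naphtha.
Minimise 93.42x1 + 187.27x2 + 110.05x3 + 114.83x4 subject to:
  60.9x1 + 111.2x2 + 70.6x3 + 70.8x4 ≥ 251.6   (octane-barrels)
  40x1 + 1x2 + 15x3 + 30x4 ≤ 94   (sulfur mass)
  117.7x2 ≥ 115.3   (oxygenate mass)
  x1, x2, x3, x4 ≥ 0.
The cheapest feasible vertex uses only heavy naphtha, MTBE, light naphtha; straight-run naphtha is not used. There the octane-barrels, sulfur mass, oxygenate mass constraints are tight.
Optimal quantities: heavy naphtha = 2.3173 barrels, MTBE = 0.97961 barrels, light naphtha = 0.021856 barrels.
Hence cost = 93.42·2.3173 + 187.27·0.97961 + 110.05·0.021856 = $402.3390.

$402.34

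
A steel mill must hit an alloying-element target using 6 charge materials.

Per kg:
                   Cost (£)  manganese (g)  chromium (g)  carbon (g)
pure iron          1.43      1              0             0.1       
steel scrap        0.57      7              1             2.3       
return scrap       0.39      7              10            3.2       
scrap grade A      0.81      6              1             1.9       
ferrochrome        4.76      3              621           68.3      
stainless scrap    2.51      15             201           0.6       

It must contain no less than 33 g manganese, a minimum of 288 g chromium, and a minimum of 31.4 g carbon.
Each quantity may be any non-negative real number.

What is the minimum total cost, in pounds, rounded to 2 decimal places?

£3.63

This is a linear program. Let x1 = kg of pure iron, x2 = kg of steel scrap, x3 = kg of return scrap, x4 = kg of scrap grade A, x5 = kg of ferrochrome, x6 = kg of stainless scrap.
Minimise 1.43x1 + 0.57x2 + 0.39x3 + 0.81x4 + 4.76x5 + 2.51x6 subject to:
  1x1 + 7x2 + 7x3 + 6x4 + 3x5 + 15x6 ≥ 33   (manganese)
  1x2 + 10x3 + 1x4 + 621x5 + 201x6 ≥ 288   (chromium)
  0.1x1 + 2.3x2 + 3.2x3 + 1.9x4 + 68.3x5 + 0.6x6 ≥ 31.4   (carbon)
  x1, x2, x3, x4, x5, x6 ≥ 0.
At the optimum only return scrap, ferrochrome are positive (pure iron, steel scrap, scrap grade A, stainless scrap = 0). The manganese and chromium requirements are met with equality.
Solving gives x3 = 4.547, x5 = 0.3905.
Cost = 0.39·4.547 + 4.76·0.3905 = 3.6321.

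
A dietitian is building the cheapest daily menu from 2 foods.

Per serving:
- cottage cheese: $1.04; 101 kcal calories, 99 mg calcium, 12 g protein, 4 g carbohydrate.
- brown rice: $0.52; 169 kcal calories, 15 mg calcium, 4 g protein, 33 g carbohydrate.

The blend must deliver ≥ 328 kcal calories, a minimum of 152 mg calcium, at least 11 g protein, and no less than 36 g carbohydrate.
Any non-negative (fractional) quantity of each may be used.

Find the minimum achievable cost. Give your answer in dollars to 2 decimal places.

$2.00

Let x1 = servings of cottage cheese, x2 = servings of brown rice.
min 1.04x1 + 0.52x2 subject to:
  101x1 + 169x2 ≥ 328   (calories)
  99x1 + 15x2 ≥ 152   (calcium)
  12x1 + 4x2 ≥ 11   (protein)
  4x1 + 33x2 ≥ 36   (carbohydrate)
  x1, x2 ≥ 0.
Both inputs are positive at the optimum. Binding constraints: calories and calcium.
Solving gives x1 = 1.365, x2 = 1.125.
Cost = 1.04·1.365 + 0.52·1.125 = 2.0046.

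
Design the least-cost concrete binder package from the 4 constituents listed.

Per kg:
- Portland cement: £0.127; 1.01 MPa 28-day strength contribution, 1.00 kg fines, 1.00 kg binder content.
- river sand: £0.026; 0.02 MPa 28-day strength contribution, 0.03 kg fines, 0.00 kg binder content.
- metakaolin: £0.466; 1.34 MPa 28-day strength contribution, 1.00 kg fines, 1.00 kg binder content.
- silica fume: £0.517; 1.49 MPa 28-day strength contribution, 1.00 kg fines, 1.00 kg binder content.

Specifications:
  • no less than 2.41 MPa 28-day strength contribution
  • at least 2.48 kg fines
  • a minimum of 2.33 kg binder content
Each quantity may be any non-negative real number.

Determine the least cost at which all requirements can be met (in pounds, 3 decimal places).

Let x1 = kg of Portland cement, x2 = kg of river sand, x3 = kg of metakaolin, x4 = kg of silica fume.
min 0.127x1 + 0.026x2 + 0.466x3 + 0.517x4 subject to:
  1.01x1 + 0.02x2 + 1.34x3 + 1.49x4 ≥ 2.41   (28-day strength contribution)
  1x1 + 0.03x2 + 1x3 + 1x4 ≥ 2.48   (fines)
  1x1 + 1x3 + 1x4 ≥ 2.33   (binder content)
  x1, x2, x3, x4 ≥ 0.
The minimum-cost mix takes nothing from river sand, metakaolin, silica fume — only Portland cement. Binding constraint: fines.
Optimal quantities: Portland cement = 2.48 kg.
Total cost: 0.127·2.48 = 0.31496.

£0.315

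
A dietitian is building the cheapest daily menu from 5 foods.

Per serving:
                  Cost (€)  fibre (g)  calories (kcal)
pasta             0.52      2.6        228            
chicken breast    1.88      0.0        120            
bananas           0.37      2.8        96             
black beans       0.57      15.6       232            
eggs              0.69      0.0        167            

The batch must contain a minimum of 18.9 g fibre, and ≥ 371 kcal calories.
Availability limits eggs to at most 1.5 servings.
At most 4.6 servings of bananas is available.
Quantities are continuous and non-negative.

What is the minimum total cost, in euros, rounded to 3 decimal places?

Let x1 = servings of pasta, x2 = servings of chicken breast, x3 = servings of bananas, x4 = servings of black beans, x5 = servings of eggs.
min 0.52x1 + 1.88x2 + 0.37x3 + 0.57x4 + 0.69x5 s.t.:
  2.6x1 + 2.8x3 + 15.6x4 ≥ 18.9   (fibre)
  228x1 + 120x2 + 96x3 + 232x4 + 167x5 ≥ 371   (calories)
  x5 ≤ 1.5
  x3 ≤ 4.6
  x1, x2, x3, x4, x5 ≥ 0.
The minimum-cost mix takes nothing from chicken breast, bananas, eggs — only pasta, black beans. There the fibre and calories constraints are tight.
Optimal quantities: pasta = 0.4749 servings, black beans = 1.132 servings.
Total cost: 0.52·0.4749 + 0.57·1.132 = 0.89219.

€0.892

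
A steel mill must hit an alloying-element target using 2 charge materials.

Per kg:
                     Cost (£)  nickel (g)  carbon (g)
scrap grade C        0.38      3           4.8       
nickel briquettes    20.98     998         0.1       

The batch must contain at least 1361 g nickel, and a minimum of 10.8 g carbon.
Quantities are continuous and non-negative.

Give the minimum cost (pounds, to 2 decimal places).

£29.32

Let x1 = kg of scrap grade C, x2 = kg of nickel briquettes.
Minimise 0.38x1 + 20.98x2 subject to:
  3x1 + 998x2 ≥ 1361   (nickel)
  4.8x1 + 0.1x2 ≥ 10.8   (carbon)
  x1, x2 ≥ 0.
Both inputs are positive at the optimum. The nickel and carbon requirements are met with equality.
That vertex is x1 = 2.22173, x2 = 1.35705.
Total cost: 0.38·2.22173 + 20.98·1.35705 = 29.3152.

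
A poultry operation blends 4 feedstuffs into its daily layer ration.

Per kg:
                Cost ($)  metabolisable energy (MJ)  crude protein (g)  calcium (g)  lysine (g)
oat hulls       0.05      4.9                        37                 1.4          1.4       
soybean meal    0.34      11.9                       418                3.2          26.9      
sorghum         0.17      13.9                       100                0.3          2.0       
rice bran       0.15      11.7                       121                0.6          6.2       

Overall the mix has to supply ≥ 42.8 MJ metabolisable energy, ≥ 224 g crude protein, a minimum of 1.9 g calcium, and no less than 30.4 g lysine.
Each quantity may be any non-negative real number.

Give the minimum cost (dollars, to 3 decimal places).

Let x1 = kg of oat hulls, x2 = kg of soybean meal, x3 = kg of sorghum, x4 = kg of rice bran.
Minimize 0.05x1 + 0.34x2 + 0.17x3 + 0.15x4 with:
  4.9x1 + 11.9x2 + 13.9x3 + 11.7x4 ≥ 42.8   (metabolisable energy)
  37x1 + 418x2 + 100x3 + 121x4 ≥ 224   (crude protein)
  1.4x1 + 3.2x2 + 0.3x3 + 0.6x4 ≥ 1.9   (calcium)
  1.4x1 + 26.9x2 + 2x3 + 6.2x4 ≥ 30.4   (lysine)
  x1, x2, x3, x4 ≥ 0.
The minimum-cost mix takes nothing from sorghum, rice bran — only oat hulls, soybean meal. There the metabolisable energy and lysine constraints are tight.
So oat hulls = 6.857 kg, soybean meal = 0.7733 kg.
Objective = 0.05·6.857 + 0.34·0.7733 = 0.60577.

$0.606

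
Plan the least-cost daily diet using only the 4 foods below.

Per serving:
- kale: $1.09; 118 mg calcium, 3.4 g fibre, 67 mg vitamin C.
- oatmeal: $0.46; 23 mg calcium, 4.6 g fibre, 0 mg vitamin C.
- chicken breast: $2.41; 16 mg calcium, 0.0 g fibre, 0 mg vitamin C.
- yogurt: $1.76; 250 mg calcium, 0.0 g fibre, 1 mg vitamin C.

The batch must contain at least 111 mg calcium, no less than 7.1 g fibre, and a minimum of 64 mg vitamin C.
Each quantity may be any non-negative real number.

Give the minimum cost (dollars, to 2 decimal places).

Treat it as an LP. Let x1 = servings of kale, x2 = servings of oatmeal, x3 = servings of chicken breast, x4 = servings of yogurt.
Minimize 1.09x1 + 0.46x2 + 2.41x3 + 1.76x4 with:
  118x1 + 23x2 + 16x3 + 250x4 ≥ 111   (calcium)
  3.4x1 + 4.6x2 ≥ 7.1   (fibre)
  67x1 + 1x4 ≥ 64   (vitamin C)
  x1, x2, x3, x4 ≥ 0.
At the optimum only kale, oatmeal are positive (chicken breast, yogurt = 0). The fibre and vitamin C requirements are met with equality.
So kale = 0.9552 servings, oatmeal = 0.8374 servings.
Cost = 1.09·0.9552 + 0.46·0.8374 = 1.4264.

$1.43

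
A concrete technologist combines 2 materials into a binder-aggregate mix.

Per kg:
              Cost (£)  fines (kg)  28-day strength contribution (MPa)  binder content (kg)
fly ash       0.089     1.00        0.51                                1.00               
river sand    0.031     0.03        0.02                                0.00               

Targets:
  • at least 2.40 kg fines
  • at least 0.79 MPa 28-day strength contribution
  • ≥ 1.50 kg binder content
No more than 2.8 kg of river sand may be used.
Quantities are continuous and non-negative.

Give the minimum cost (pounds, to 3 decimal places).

£0.214

This is a linear program. Let x1 = kg of fly ash, x2 = kg of river sand.
min 0.089x1 + 0.031x2 with:
  1x1 + 0.03x2 ≥ 2.4   (fines)
  0.51x1 + 0.02x2 ≥ 0.79   (28-day strength contribution)
  1x1 ≥ 1.5   (binder content)
  x2 ≤ 2.8
  x1, x2 ≥ 0.
The optimal basis is {fly ash}; river sand drops out. Binding constraint: fines.
So fly ash = 2.4 kg.
Total cost: 0.089·2.4 = 0.21360.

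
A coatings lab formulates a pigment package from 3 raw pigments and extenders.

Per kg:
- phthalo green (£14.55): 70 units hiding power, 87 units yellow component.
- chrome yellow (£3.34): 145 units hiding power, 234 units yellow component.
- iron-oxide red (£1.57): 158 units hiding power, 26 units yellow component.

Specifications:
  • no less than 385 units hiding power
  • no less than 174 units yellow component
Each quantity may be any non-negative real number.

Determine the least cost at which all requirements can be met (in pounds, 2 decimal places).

This is a linear program. Let x1 = kg of phthalo green, x2 = kg of chrome yellow, x3 = kg of iron-oxide red.
Minimise 14.55x1 + 3.34x2 + 1.57x3 subject to:
  70x1 + 145x2 + 158x3 ≥ 385   (hiding power)
  87x1 + 234x2 + 26x3 ≥ 174   (yellow component)
  x1, x2, x3 ≥ 0.
At the optimum only chrome yellow, iron-oxide red are positive (phthalo green = 0). The hiding power and yellow component requirements are met with equality.
That vertex is x2 = 0.52653, x3 = 1.9535.
Cost = 3.34·0.52653 + 1.57·1.9535 = 4.8256.

£4.83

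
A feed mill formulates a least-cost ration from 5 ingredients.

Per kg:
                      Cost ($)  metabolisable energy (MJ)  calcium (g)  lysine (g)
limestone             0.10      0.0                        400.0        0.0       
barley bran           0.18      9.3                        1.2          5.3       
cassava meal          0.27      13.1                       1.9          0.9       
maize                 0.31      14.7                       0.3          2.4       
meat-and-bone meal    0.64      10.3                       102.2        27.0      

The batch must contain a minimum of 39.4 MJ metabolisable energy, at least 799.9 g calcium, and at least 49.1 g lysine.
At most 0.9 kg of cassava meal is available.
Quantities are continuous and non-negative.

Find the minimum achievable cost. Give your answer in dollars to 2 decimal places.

$1.49

Treat it as an LP. Let x1 = kg of limestone, x2 = kg of barley bran, x3 = kg of cassava meal, x4 = kg of maize, x5 = kg of meat-and-bone meal.
min 0.1x1 + 0.18x2 + 0.27x3 + 0.31x4 + 0.64x5 subject to:
  9.3x2 + 13.1x3 + 14.7x4 + 10.3x5 ≥ 39.4   (metabolisable energy)
  400x1 + 1.2x2 + 1.9x3 + 0.3x4 + 102.2x5 ≥ 799.9   (calcium)
  5.3x2 + 0.9x3 + 2.4x4 + 27x5 ≥ 49.1   (lysine)
  x3 ≤ 0.9
  x1, x2, x3, x4, x5 ≥ 0.
The cheapest feasible vertex uses only limestone, barley bran, meat-and-bone meal; cassava meal, maize are not used. There the metabolisable energy, calcium, lysine constraints are tight.
So limestone = 1.669 kg, barley bran = 2.84 kg, meat-and-bone meal = 1.261 kg.
Total cost: 0.1·1.669 + 0.18·2.84 + 0.64·1.261 = 1.4851.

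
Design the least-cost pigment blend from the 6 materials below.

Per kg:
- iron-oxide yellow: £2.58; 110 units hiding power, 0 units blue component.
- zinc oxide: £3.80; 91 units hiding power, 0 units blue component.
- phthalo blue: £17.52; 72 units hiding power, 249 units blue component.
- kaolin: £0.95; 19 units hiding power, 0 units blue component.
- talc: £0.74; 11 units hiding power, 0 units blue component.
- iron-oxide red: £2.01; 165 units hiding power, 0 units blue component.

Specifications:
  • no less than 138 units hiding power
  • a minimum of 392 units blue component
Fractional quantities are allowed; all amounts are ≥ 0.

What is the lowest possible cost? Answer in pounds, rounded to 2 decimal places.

Let x1 = kg of iron-oxide yellow, x2 = kg of zinc oxide, x3 = kg of phthalo blue, x4 = kg of kaolin, x5 = kg of talc, x6 = kg of iron-oxide red.
min 2.58x1 + 3.8x2 + 17.52x3 + 0.95x4 + 0.74x5 + 2.01x6 s.t.:
  110x1 + 91x2 + 72x3 + 19x4 + 11x5 + 165x6 ≥ 138   (hiding power)
  249x3 ≥ 392   (blue component)
  x1, x2, x3, x4, x5, x6 ≥ 0.
At the optimum only phthalo blue, iron-oxide red are positive (iron-oxide yellow, zinc oxide, kaolin, talc = 0). Binding constraints: hiding power and blue component.
Solving gives x3 = 1.574, x6 = 0.1494.
Total cost: 17.52·1.574 + 2.01·0.1494 = 27.8768.

£27.88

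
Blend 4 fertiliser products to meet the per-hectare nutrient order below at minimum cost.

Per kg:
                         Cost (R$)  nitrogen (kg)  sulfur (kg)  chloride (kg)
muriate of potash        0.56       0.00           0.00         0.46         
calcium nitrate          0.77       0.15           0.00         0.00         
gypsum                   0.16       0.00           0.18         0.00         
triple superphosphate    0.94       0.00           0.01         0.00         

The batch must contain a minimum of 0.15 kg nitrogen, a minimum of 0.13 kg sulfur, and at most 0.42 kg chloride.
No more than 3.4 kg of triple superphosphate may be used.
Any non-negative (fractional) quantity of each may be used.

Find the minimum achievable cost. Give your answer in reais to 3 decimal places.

Treat it as an LP. Let x1 = kg of muriate of potash, x2 = kg of calcium nitrate, x3 = kg of gypsum, x4 = kg of triple superphosphate.
Minimise 0.56x1 + 0.77x2 + 0.16x3 + 0.94x4 with:
  0.15x2 ≥ 0.15   (nitrogen)
  0.18x3 + 0.01x4 ≥ 0.13   (sulfur)
  0.46x1 ≤ 0.42   (chloride)
  x4 ≤ 3.4
  x1, x2, x3, x4 ≥ 0.
The optimal basis is {calcium nitrate, gypsum}; muriate of potash, triple superphosphate drop out. Binding constraints: nitrogen and sulfur.
Optimal quantities: calcium nitrate = 1 kg, gypsum = 0.7222 kg.
Objective = 0.77·1 + 0.16·0.7222 = 0.88555.

R$0.886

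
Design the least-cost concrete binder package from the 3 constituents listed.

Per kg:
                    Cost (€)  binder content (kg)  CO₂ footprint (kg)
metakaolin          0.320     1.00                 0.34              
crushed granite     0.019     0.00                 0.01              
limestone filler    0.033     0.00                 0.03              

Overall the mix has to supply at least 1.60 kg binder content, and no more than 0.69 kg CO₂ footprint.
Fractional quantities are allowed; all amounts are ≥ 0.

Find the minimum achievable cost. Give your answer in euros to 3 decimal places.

This is a linear program. Let x1 = kg of metakaolin, x2 = kg of crushed granite, x3 = kg of limestone filler.
min 0.32x1 + 0.019x2 + 0.033x3 s.t.:
  1x1 ≥ 1.6   (binder content)
  0.34x1 + 0.01x2 + 0.03x3 ≤ 0.69   (CO₂ footprint)
  x1, x2, x3 ≥ 0.
At the optimum only metakaolin is positive (crushed granite, limestone filler = 0). The binder content requirement is met with equality.
So metakaolin = 1.6 kg.
Cost = 0.32·1.6 = 0.51200.

€0.512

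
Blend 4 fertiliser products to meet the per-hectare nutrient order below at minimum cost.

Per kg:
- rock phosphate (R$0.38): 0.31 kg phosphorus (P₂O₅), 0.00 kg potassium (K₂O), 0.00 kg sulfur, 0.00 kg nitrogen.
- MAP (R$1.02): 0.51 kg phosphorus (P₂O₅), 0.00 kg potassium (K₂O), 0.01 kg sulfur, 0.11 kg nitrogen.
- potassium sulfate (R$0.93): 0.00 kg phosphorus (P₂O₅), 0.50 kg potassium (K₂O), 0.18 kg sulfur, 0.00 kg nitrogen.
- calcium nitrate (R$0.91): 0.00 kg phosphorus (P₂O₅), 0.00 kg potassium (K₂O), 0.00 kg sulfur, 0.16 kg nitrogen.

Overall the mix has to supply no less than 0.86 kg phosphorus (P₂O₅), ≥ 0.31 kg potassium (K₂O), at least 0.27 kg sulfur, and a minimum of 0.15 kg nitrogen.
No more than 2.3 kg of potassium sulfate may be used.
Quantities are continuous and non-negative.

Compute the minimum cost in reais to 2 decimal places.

Let x1 = kg of rock phosphate, x2 = kg of MAP, x3 = kg of potassium sulfate, x4 = kg of calcium nitrate.
Minimise 0.38x1 + 1.02x2 + 0.93x3 + 0.91x4 subject to:
  0.31x1 + 0.51x2 ≥ 0.86   (phosphorus (P₂O₅))
  0.5x3 ≥ 0.31   (potassium (K₂O))
  0.01x2 + 0.18x3 ≥ 0.27   (sulfur)
  0.11x2 + 0.16x4 ≥ 0.15   (nitrogen)
  x3 ≤ 2.3
  x1, x2, x3, x4 ≥ 0.
At the optimum only rock phosphate, MAP, potassium sulfate are positive (calcium nitrate = 0). The phosphorus (P₂O₅), sulfur, nitrogen requirements are met with equality.
That vertex is x1 = 0.5308, x2 = 1.364, x3 = 1.424.
Hence cost = 0.38·0.5308 + 1.02·1.364 + 0.93·1.424 = R$2.9173.

R$2.92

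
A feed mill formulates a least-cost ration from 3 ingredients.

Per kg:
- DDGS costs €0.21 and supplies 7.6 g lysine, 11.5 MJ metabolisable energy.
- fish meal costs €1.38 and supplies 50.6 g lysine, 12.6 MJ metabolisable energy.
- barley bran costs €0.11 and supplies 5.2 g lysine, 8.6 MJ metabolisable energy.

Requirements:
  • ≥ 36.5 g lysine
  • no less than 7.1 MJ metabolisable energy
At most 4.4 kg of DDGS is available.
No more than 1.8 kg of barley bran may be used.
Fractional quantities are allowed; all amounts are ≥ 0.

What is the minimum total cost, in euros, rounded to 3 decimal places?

This is a linear program. Let x1 = kg of DDGS, x2 = kg of fish meal, x3 = kg of barley bran.
Minimize 0.21x1 + 1.38x2 + 0.11x3 subject to:
  7.6x1 + 50.6x2 + 5.2x3 ≥ 36.5   (lysine)
  11.5x1 + 12.6x2 + 8.6x3 ≥ 7.1   (metabolisable energy)
  x1 ≤ 4.4
  x3 ≤ 1.8
  x1, x2, x3 ≥ 0.
The minimum-cost mix takes nothing from DDGS — only fish meal, barley bran. Binding constraints: lysine and the barley bran cap.
Optimal quantities: fish meal = 0.5364 kg, barley bran = 1.8 kg.
Cost = 1.38·0.5364 + 0.11·1.8 = 0.93823.

€0.938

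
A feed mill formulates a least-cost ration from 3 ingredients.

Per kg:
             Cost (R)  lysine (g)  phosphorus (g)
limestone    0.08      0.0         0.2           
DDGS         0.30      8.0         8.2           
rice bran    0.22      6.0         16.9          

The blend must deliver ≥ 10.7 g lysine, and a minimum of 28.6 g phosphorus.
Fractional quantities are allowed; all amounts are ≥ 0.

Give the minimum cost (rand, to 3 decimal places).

Let x1 = kg of limestone, x2 = kg of DDGS, x3 = kg of rice bran.
Minimise 0.08x1 + 0.3x2 + 0.22x3 subject to:
  8x2 + 6x3 ≥ 10.7   (lysine)
  0.2x1 + 8.2x2 + 16.9x3 ≥ 28.6   (phosphorus)
  x1, x2, x3 ≥ 0.
At the optimum only rice bran is positive (limestone, DDGS = 0). Binding constraint: lysine.
So rice bran = 1.783 kg.
Hence cost = 0.22·1.783 = R0.39226.

R0.392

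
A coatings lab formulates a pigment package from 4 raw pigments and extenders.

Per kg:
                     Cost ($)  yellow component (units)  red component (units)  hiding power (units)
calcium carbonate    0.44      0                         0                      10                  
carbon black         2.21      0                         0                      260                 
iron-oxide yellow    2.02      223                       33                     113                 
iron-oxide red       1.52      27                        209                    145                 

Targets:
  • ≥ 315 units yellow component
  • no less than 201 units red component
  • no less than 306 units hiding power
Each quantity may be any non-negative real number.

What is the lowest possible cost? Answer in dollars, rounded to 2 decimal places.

This is a linear program. Let x1 = kg of calcium carbonate, x2 = kg of carbon black, x3 = kg of iron-oxide yellow, x4 = kg of iron-oxide red.
Minimise 0.44x1 + 2.21x2 + 2.02x3 + 1.52x4 subject to:
  223x3 + 27x4 ≥ 315   (yellow component)
  33x3 + 209x4 ≥ 201   (red component)
  10x1 + 260x2 + 113x3 + 145x4 ≥ 306   (hiding power)
  x1, x2, x3, x4 ≥ 0.
At the optimum only carbon black, iron-oxide yellow, iron-oxide red are positive (calcium carbonate = 0). There the yellow component, red component, hiding power constraints are tight.
So carbon black = 0.1826 kg, iron-oxide yellow = 1.321 kg, iron-oxide red = 0.7531 kg.
Objective = 2.21·0.1826 + 2.02·1.321 + 1.52·0.7531 = 4.2167.

$4.22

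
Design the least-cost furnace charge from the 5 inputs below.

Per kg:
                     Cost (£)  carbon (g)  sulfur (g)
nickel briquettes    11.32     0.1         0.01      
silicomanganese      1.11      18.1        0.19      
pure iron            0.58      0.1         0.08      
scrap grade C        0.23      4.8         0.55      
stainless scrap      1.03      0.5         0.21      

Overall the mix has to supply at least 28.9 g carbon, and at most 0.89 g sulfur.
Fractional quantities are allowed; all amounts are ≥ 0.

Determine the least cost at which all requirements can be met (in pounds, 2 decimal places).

£1.70

Let x1 = kg of nickel briquettes, x2 = kg of silicomanganese, x3 = kg of pure iron, x4 = kg of scrap grade C, x5 = kg of stainless scrap.
Minimize 11.32x1 + 1.11x2 + 0.58x3 + 0.23x4 + 1.03x5 s.t.:
  0.1x1 + 18.1x2 + 0.1x3 + 4.8x4 + 0.5x5 ≥ 28.9   (carbon)
  0.01x1 + 0.19x2 + 0.08x3 + 0.55x4 + 0.21x5 ≤ 0.89   (sulfur)
  x1, x2, x3, x4, x5 ≥ 0.
The cheapest feasible vertex uses only silicomanganese, scrap grade C; nickel briquettes, pure iron, stainless scrap are not used. The carbon and sulfur requirements are met with equality.
That vertex is x2 = 1.285, x4 = 1.174.
Hence cost = 1.11·1.285 + 0.23·1.174 = £1.6964.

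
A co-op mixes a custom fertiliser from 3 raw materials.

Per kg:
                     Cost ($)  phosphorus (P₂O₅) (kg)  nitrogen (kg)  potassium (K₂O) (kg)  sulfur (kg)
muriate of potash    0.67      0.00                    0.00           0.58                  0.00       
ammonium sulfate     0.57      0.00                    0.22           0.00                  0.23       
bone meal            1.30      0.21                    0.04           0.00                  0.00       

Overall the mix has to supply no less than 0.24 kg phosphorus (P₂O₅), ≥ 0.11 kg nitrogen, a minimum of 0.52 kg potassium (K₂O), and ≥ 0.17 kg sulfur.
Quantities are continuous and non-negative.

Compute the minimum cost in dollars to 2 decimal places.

$2.51

Let x1 = kg of muriate of potash, x2 = kg of ammonium sulfate, x3 = kg of bone meal.
min 0.67x1 + 0.57x2 + 1.3x3 with:
  0.21x3 ≥ 0.24   (phosphorus (P₂O₅))
  0.22x2 + 0.04x3 ≥ 0.11   (nitrogen)
  0.58x1 ≥ 0.52   (potassium (K₂O))
  0.23x2 ≥ 0.17   (sulfur)
  x1, x2, x3 ≥ 0.
The optimal mix uses every input. Binding constraints: phosphorus (P₂O₅), potassium (K₂O), sulfur.
That vertex is x1 = 0.8966, x2 = 0.7391, x3 = 1.143.
Objective = 0.67·0.8966 + 0.57·0.7391 + 1.3·1.143 = 2.5079.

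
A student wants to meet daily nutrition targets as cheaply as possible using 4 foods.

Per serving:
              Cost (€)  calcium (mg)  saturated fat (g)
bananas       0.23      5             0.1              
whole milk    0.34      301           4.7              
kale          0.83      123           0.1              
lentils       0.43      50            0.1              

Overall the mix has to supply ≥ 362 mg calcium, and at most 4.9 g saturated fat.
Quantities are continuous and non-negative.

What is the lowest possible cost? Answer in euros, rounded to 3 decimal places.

€0.695

Treat it as an LP. Let x1 = servings of bananas, x2 = servings of whole milk, x3 = servings of kale, x4 = servings of lentils.
Minimise 0.23x1 + 0.34x2 + 0.83x3 + 0.43x4 subject to:
  5x1 + 301x2 + 123x3 + 50x4 ≥ 362   (calcium)
  0.1x1 + 4.7x2 + 0.1x3 + 0.1x4 ≤ 4.9   (saturated fat)
  x1, x2, x3, x4 ≥ 0.
The cheapest feasible vertex uses only whole milk, kale; bananas, lentils are not used. The calcium and saturated fat requirements are met with equality.
Solving gives x2 = 1.034, x3 = 0.4133.
Total cost: 0.34·1.034 + 0.83·0.4133 = 0.69460.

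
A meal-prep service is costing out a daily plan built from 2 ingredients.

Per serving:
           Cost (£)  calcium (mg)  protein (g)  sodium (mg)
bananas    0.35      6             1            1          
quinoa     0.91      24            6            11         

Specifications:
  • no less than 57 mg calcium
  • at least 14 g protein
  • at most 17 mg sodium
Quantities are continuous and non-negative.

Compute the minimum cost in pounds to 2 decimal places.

Let x1 = servings of bananas, x2 = servings of quinoa.
Minimize 0.35x1 + 0.91x2 with:
  6x1 + 24x2 ≥ 57   (calcium)
  1x1 + 6x2 ≥ 14   (protein)
  1x1 + 11x2 ≤ 17   (sodium)
  x1, x2 ≥ 0.
Both inputs are positive at the optimum. There the protein and sodium constraints are tight.
That vertex is x1 = 10.4, x2 = 0.6.
Cost = 0.35·10.4 + 0.91·0.6 = 4.1860.

£4.19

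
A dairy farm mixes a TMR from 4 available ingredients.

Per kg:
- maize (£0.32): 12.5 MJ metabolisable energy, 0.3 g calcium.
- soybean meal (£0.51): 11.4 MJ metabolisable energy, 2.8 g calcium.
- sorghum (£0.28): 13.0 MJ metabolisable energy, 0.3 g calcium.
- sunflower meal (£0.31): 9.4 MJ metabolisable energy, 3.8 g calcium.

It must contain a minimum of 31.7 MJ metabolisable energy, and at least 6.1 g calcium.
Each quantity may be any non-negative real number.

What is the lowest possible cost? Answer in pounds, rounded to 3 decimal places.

£0.844

Treat it as an LP. Let x1 = kg of maize, x2 = kg of soybean meal, x3 = kg of sorghum, x4 = kg of sunflower meal.
Minimize 0.32x1 + 0.51x2 + 0.28x3 + 0.31x4 s.t.:
  12.5x1 + 11.4x2 + 13x3 + 9.4x4 ≥ 31.7   (metabolisable energy)
  0.3x1 + 2.8x2 + 0.3x3 + 3.8x4 ≥ 6.1   (calcium)
  x1, x2, x3, x4 ≥ 0.
At the optimum only sorghum, sunflower meal are positive (maize, soybean meal = 0). The metabolisable energy and calcium requirements are met with equality.
Solving gives x3 = 1.355, x4 = 1.498.
Total cost: 0.28·1.355 + 0.31·1.498 = 0.84378.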